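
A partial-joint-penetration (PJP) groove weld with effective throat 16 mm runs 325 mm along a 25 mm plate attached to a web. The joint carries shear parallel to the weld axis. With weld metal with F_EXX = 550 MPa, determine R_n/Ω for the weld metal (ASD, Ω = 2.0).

Effective throat (given) t_e = 16 mm.
A_we = 16 × 325 = 5200 mm².
F_nw = 0.6 F_EXX = 330 MPa.
R_n/Ω = (330 × 5200) / 2.0 × 10⁻³ = 858 kN.

R_n/Ω ≈ 858 kN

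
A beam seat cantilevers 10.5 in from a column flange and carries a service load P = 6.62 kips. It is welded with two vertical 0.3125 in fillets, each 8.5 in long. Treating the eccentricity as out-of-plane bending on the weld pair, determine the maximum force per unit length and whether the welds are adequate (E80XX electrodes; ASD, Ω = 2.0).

f_max ≈ 2.91 kip/in; adequate

E80XX → F_EXX = 80 ksi.
L_w = 2 × 8.5 = 17 in; section modulus (unit throat) S = 2 × L²/6 = 24.08 in².
Direct shear f_v = P/L_w = 6.62/17 = 0.3894 kip/in.
Moment M = P × e = 6.62 × 10.5 = 69.51 kip·in; bending f_b = M/S = 2.886 kip/in.
f_max = √(f_v² + f_b²) = √(0.3894² + 2.886²) = 2.912 kip/in.
r_n/Ω = (1/2.0) × 0.6 × 80 × (0.707 × 0.3125) = 5.302 kip/in → adequate.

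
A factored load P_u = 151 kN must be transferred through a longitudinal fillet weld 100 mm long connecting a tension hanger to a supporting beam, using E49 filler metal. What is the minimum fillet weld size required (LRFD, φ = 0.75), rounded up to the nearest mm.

w = 10 mm

E49XX → F_EXX = 490 MPa.
Total weld length L = 100 mm.
Required throat t_e = P_u / (φ × 0.6 F_EXX × L) = 151 / (0.75 × 0.6 × 490 × 100 × 10⁻³) = 6.848 mm.
Required leg w = t_e / 0.707 = 9.686 mm → use 10 mm.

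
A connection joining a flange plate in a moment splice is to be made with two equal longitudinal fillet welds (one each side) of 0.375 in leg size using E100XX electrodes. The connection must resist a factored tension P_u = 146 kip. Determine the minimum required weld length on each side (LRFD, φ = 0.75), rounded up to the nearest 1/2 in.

E100XX → F_EXX = 100 ksi.
Throat t_e = 0.707 × 0.375 = 0.2651 in.
φr_n = 0.75 × 0.6 × 100 × 0.2651 = 11.93 kip/in.
L_req = P_u / φr_n = 146 / 11.93 = 12.24 in total.
Per side: 12.24 / 2 = 6.119 in.
Round up → use L = 6.5 in on each side.

L = 6.5 in on each side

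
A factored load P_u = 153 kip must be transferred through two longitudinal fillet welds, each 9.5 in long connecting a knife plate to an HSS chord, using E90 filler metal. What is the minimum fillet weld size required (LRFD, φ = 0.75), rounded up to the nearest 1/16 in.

w = 5/16 in

E90XX → F_EXX = 90 ksi.
Total weld length L = 19 in.
Required throat t_e = P_u / (φ × 0.6 F_EXX × L) = 153 / (0.75 × 0.6 × 90 × 19) = 0.1988 in.
Required leg w = t_e / 0.707 = 0.2812 in → use 5/16 in.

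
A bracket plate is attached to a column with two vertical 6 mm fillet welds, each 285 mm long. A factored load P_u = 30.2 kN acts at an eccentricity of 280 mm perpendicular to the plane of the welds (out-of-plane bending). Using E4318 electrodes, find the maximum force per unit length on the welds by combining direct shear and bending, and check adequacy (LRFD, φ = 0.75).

f_max ≈ 317 N/mm; adequate

E43XX → F_EXX = 430 MPa.
L_w = 2 × 285 = 570 mm; section modulus (unit throat) S = 2 × L²/6 = 27080 mm².
Direct shear f_v = P/L_w = 30.2×10³/570 = 52.98 N/mm.
Moment M = P × e = 30.2×10³ × 280 = 8456000 N·mm; bending f_b = M/S = 312.3 N/mm.
f_max = √(f_v² + f_b²) = √(52.98² + 312.3²) = 316.8 N/mm.
φr_n = 0.75 × 0.6 × 430 × (0.707 × 6) = 820.8 N/mm → adequate.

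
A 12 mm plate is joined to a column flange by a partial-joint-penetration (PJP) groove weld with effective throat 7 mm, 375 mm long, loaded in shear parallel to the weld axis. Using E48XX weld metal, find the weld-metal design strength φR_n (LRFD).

φR_n ≈ 567 kN

E48XX → F_EXX = 480 MPa.
Effective throat (given) t_e = 7 mm.
A_we = 7 × 375 = 2625 mm².
F_nw = 0.6 F_EXX = 288 MPa.
φR_n = 0.75 × 288 × 2625 × 10⁻³ = 567 kN.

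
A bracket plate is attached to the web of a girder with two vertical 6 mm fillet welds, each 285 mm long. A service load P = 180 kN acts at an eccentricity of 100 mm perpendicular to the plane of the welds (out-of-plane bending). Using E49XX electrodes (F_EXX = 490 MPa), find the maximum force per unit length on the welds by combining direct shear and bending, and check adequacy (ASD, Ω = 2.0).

L_w = 2 × 285 = 570 mm; section modulus (unit throat) S = 2 × L²/6 = 27080 mm².
Direct shear f_v = P/L_w = 180×10³/570 = 315.8 N/mm.
Moment M = P × e = 180×10³ × 100 = 18000000 N·mm; bending f_b = M/S = 664.8 N/mm.
f_max = √(f_v² + f_b²) = √(315.8² + 664.8²) = 736 N/mm.
r_n/Ω = (1/2.0) × 0.6 × 490 × (0.707 × 6) = 623.6 N/mm → NOT adequate.

f_max ≈ 736 N/mm; NOT adequate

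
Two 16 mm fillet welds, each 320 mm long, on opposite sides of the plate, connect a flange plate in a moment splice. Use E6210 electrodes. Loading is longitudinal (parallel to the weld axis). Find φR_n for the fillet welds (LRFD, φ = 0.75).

φR_n ≈ 2020 kN

E62XX → F_EXX = 620 MPa.
Effective throat t_e = 0.707 × 16 = 11.31 mm.
Total length L = 640 mm; A_we = 11.31 × 640 = 7240 mm².
F_nw = 0.6 F_EXX = 0.6 × 620 = 372 MPa.
φR_n = 0.75 × 372 × 7240 × 10⁻³ = 2020 kN.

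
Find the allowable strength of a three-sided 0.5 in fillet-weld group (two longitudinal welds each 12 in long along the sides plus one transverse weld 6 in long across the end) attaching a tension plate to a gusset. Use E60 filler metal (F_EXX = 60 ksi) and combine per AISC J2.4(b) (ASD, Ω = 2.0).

R_n/Ω ≈ 191 kips

t_e = 0.707 × 0.5 = 0.3535 in.
R_nwl = 0.6 × 60 × 0.3535 × 24 = 305.4 kips (longitudinal, 2 welds).
R_nwt = 0.6 × 60 × 0.3535 × 6 = 76.36 kips (transverse, base value).
(i) R_nwl + R_nwt = 381.8 kips; (ii) 0.85 R_nwl + 1.5 R_nwt = 374.1 kips.
R_n = max = 381.8 kips [governs: (i)]; R_n/Ω = 190.9 kips.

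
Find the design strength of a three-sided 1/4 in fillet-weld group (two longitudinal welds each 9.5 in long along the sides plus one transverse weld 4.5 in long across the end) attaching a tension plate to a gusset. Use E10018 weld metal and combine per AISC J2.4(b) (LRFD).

E100XX → F_EXX = 100 ksi.
t_e = 0.707 × 0.25 = 0.1767 in.
R_nwl = 0.6 × 100 × 0.1767 × 19 = 201.5 kip (longitudinal, 2 welds).
R_nwt = 0.6 × 100 × 0.1767 × 4.5 = 47.72 kip (transverse, base value).
(i) R_nwl + R_nwt = 249.2 kip; (ii) 0.85 R_nwl + 1.5 R_nwt = 242.9 kip.
R_n = max = 249.2 kip [governs: (i)]; φR_n = 186.9 kip.

φR_n ≈ 187 kip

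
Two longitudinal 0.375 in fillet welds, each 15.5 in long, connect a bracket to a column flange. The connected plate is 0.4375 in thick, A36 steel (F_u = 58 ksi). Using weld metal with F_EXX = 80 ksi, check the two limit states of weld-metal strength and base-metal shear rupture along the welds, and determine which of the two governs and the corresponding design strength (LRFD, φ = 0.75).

t_e = 0.707 × 0.375 = 0.2651 in; L = 31 in.
Weld metal: φR_n = 0.75 × 0.6 × 80 × 0.2651 × 31 = 295.9 kip.
Base metal (shear rupture): φR_n = 0.75 × 0.6 × 58 × 0.4375 × 31 = 354 kip.
Governing: weld metal.

φR_n ≈ 296 kip (weld metal governs)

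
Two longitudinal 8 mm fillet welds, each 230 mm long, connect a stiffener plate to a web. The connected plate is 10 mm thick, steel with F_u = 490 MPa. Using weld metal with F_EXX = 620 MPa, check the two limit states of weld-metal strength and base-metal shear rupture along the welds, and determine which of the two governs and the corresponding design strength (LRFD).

t_e = 0.707 × 8 = 5.656 mm; L = 460 mm.
Weld metal: φR_n = 0.75 × 0.6 × 620 × 5.656 × 460 × 10⁻³ = 725.9 kN.
Base metal (shear rupture): φR_n = 0.75 × 0.6 × 490 × 10 × 460 × 10⁻³ = 1014 kN.
Governing: weld metal.

φR_n ≈ 726 kN (weld metal governs)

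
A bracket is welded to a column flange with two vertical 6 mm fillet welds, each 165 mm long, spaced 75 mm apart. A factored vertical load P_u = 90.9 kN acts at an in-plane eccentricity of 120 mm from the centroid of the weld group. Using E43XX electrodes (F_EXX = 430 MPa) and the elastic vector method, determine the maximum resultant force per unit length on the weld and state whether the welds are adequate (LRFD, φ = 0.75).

Total weld length L_w = 330 mm. Treat welds as unit-width lines.
Polar moment about centroid: J = 2[d³/12 + d(b/2)²] = 2[165³/12 + 165×37.5²] = 1213000 mm³.
Direct shear f_v = P/L_w = 90.9×10³ / 330 = 275.5 N/mm (vertical).
Torsion M = P·e = 90.9×10³ × 120 = 10908000 N·mm.
Critical point at (x, y) = (37.5, 82.5) from centroid. f_tx = M·y/J = 742 N/mm; f_ty = M·x/J = 337.3 N/mm.
Resultant f_max = √[f_tx² + (f_v + f_ty)²] = √[742² + (275.5 + 337.3)²] = 962.3 N/mm.
Capacity per unit length: φr_n = 0.75 × 0.6 × 430 × (0.707 × 6) = 820.8 N/mm.
962.3 > 820.8 → NOT adequate.

f_max ≈ 962 N/mm; NOT adequate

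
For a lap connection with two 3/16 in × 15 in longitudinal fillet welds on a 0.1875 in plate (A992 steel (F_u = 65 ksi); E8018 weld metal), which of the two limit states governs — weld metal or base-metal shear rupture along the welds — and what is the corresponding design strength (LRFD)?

φR_n ≈ 143 kips (weld metal governs)

E80XX → F_EXX = 80 ksi.
t_e = 0.707 × 0.1875 = 0.1326 in; L = 30 in.
Weld metal: φR_n = 0.75 × 0.6 × 80 × 0.1326 × 30 = 143.2 kips.
Base metal (shear rupture): φR_n = 0.75 × 0.6 × 65 × 0.1875 × 30 = 164.5 kips.
Governing: weld metal.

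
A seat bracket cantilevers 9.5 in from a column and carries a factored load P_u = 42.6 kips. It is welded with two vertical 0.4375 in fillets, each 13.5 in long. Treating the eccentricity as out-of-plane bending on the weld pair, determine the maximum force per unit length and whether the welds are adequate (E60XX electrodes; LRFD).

E60XX → F_EXX = 60 ksi.
L_w = 2 × 13.5 = 27 in; section modulus (unit throat) S = 2 × L²/6 = 60.75 in².
Direct shear f_v = P/L_w = 42.6/27 = 1.578 kip/in.
Moment M = P × e = 42.6 × 9.5 = 404.7 kip·in; bending f_b = M/S = 6.662 kip/in.
f_max = √(f_v² + f_b²) = √(1.578² + 6.662²) = 6.846 kip/in.
φr_n = 0.75 × 0.6 × 60 × (0.707 × 0.4375) = 8.351 kip/in → adequate.

f_max ≈ 6.85 kip/in; adequate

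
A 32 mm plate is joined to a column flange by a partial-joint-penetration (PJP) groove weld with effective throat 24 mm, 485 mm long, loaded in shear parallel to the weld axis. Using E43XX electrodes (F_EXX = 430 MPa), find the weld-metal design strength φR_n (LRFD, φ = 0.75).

Effective throat (given) t_e = 24 mm.
A_we = 24 × 485 = 11640 mm².
F_nw = 0.6 F_EXX = 258 MPa.
φR_n = 0.75 × 258 × 11640 × 10⁻³ = 2252 kN.

φR_n ≈ 2250 kN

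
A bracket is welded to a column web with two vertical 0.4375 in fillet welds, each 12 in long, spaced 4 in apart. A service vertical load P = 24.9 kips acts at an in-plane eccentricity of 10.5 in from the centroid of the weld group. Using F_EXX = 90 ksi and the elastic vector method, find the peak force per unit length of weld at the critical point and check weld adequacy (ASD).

Total weld length L_w = 24 in. Treat welds as unit-width lines.
Polar moment about centroid: J = 2[d³/12 + d(b/2)²] = 2[12³/12 + 12×2²] = 384 in³.
Direct shear f_v = P/L_w = 24.9 / 24 = 1.037 kip/in (vertical).
Torsion M = P·e = 24.9 × 10.5 = 261.45 kip·in.
Critical point at (x, y) = (2, 6) from centroid. f_tx = M·y/J = 4.085 kip/in; f_ty = M·x/J = 1.362 kip/in.
Resultant f_max = √[f_tx² + (f_v + f_ty)²] = √[4.085² + (1.037 + 1.362)²] = 4.738 kip/in.
Capacity per unit length: r_n/Ω = (1/2.0) × 0.6 × 90 × (0.707 × 0.4375) = 8.351 kip/in.
4.738 ≤ 8.351 → adequate.

f_max ≈ 4.74 kip/in; adequate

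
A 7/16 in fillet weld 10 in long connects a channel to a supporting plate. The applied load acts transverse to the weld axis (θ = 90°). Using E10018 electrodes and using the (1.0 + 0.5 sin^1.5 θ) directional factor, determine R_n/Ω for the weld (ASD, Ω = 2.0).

R_n/Ω ≈ 139 kips

E100XX → F_EXX = 100 ksi.
t_e = 0.707 × 0.4375 = 0.3093 in; A_we = 0.3093 × 10 = 3.093 in².
Directional factor: 1.0 + 0.5 sin^1.5(90°) = 1.5.
F_nw = 0.6 × 100 × 1.5 = 90 ksi.
R_n/Ω = (90 × 3.093) / 2.0 = 139.2 kips.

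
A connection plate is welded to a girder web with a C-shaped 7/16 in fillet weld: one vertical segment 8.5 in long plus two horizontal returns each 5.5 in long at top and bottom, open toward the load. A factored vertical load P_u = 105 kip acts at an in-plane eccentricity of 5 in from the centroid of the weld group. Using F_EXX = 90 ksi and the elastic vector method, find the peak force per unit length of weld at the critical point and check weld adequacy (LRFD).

f_max ≈ 13.9 kip/in; NOT adequate

Total weld length L_w = 19.5 in. Treat welds as unit-width lines.
Centroid: x̄ = 2×5.5×2.75 / 19.5 = 1.551 in from the vertical weld.
Polar moment about centroid: J = I_x + I_y = [8.5³/12 + 2×5.5×4.25²] + [8.5×1.551² + 2(5.5³/12 + 5.5×1.199²)] = 313.9 in³.
Direct shear f_v = P/L_w = 105 / 19.5 = 5.385 kip/in (vertical).
Torsion M = P·e = 105 × 5 = 525 kip·in.
Critical point at (x, y) = (3.949, 4.25) from centroid. f_tx = M·y/J = 7.109 kip/in; f_ty = M·x/J = 6.605 kip/in.
Resultant f_max = √[f_tx² + (f_v + f_ty)²] = √[7.109² + (5.385 + 6.605)²] = 13.94 kip/in.
Capacity per unit length: φr_n = 0.75 × 0.6 × 90 × (0.707 × 0.4375) = 12.53 kip/in.
13.94 > 12.53 → NOT adequate.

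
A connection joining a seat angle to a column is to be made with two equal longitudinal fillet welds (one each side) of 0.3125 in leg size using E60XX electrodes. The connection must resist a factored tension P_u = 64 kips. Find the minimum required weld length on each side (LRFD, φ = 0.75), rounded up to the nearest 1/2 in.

E60XX → F_EXX = 60 ksi.
Throat t_e = 0.707 × 0.3125 = 0.2209 in.
φr_n = 0.75 × 0.6 × 60 × 0.2209 = 5.965 kips/in.
L_req = P_u / φr_n = 64 / 5.965 = 10.73 in total.
Per side: 10.73 / 2 = 5.364 in.
Round up → use L = 5.5 in on each side.

L = 5.5 in on each side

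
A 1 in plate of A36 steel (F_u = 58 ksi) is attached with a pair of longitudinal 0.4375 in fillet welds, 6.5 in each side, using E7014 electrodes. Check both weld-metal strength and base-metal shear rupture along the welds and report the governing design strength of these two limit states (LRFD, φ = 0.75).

E70XX → F_EXX = 70 ksi.
t_e = 0.707 × 0.4375 = 0.3093 in; L = 13 in.
Weld metal: φR_n = 0.75 × 0.6 × 70 × 0.3093 × 13 = 126.7 kip.
Base metal (shear rupture): φR_n = 0.75 × 0.6 × 58 × 1 × 13 = 339.3 kip.
Governing: weld metal.

φR_n ≈ 127 kip (weld metal governs)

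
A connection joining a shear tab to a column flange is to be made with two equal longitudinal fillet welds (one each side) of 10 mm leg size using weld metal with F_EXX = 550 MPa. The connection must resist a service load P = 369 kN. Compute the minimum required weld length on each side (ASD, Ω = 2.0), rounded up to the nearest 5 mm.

L = 160 mm on each side

Throat t_e = 0.707 × 10 = 7.07 mm.
r_n/Ω = (0.6 × 550 × 7.07) / 2.0 = 1167 N/mm = 1.167 kN/mm.
L_req = P / (r_n/Ω) = 369 / 1.167 = 316.3 mm total.
Per side: 316.3 / 2 = 158.2 mm.
Round up → use L = 160 mm on each side.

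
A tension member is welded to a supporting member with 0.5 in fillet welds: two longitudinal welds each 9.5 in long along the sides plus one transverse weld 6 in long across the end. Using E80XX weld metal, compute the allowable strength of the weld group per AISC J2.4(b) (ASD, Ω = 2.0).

E80XX → F_EXX = 80 ksi.
t_e = 0.707 × 0.5 = 0.3535 in.
R_nwl = 0.6 × 80 × 0.3535 × 19 = 322.4 kips (longitudinal, 2 welds).
R_nwt = 0.6 × 80 × 0.3535 × 6 = 101.8 kips (transverse, base value).
(i) R_nwl + R_nwt = 424.2 kips; (ii) 0.85 R_nwl + 1.5 R_nwt = 426.7 kips.
R_n = max = 426.7 kips [governs: (ii)]; R_n/Ω = 213.4 kips.

R_n/Ω ≈ 213 kips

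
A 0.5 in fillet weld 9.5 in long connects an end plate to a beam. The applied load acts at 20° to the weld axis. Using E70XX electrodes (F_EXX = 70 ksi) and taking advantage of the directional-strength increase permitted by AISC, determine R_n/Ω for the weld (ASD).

R_n/Ω ≈ 77.6 kip

t_e = 0.707 × 0.5 = 0.3535 in; A_we = 0.3535 × 9.5 = 3.358 in².
Directional factor: 1.0 + 0.5 sin^1.5(20°) = 1.1.
F_nw = 0.6 × 70 × 1.1 = 46.2 ksi.
R_n/Ω = (46.2 × 3.358) / 2.0 = 77.58 kip.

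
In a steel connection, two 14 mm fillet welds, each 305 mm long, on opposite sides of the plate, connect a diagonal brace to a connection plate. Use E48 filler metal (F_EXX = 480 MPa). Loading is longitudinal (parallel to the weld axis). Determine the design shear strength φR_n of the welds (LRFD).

φR_n ≈ 1300 kN

Effective throat t_e = 0.707 × 14 = 9.898 mm.
Total length L = 610 mm; A_we = 9.898 × 610 = 6038 mm².
F_nw = 0.6 F_EXX = 0.6 × 480 = 288 MPa.
φR_n = 0.75 × 288 × 6038 × 10⁻³ = 1304 kN.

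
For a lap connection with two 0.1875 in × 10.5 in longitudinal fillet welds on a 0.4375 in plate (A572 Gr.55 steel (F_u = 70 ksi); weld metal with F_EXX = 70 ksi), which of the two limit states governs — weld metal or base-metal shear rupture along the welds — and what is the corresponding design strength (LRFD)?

t_e = 0.707 × 0.1875 = 0.1326 in; L = 21 in.
Weld metal: φR_n = 0.75 × 0.6 × 70 × 0.1326 × 21 = 87.69 kips.
Base metal (shear rupture): φR_n = 0.75 × 0.6 × 70 × 0.4375 × 21 = 289.4 kips.
Governing: weld metal.

φR_n ≈ 87.7 kips (weld metal governs)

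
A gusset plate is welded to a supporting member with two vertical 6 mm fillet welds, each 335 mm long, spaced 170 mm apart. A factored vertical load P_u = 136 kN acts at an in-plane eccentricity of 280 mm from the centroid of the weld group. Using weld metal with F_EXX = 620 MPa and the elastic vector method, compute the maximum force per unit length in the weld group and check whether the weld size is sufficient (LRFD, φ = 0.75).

Total weld length L_w = 670 mm. Treat welds as unit-width lines.
Polar moment about centroid: J = 2[d³/12 + d(b/2)²] = 2[335³/12 + 335×85²] = 11110000 mm³.
Direct shear f_v = P/L_w = 136×10³ / 670 = 203 N/mm (vertical).
Torsion M = P·e = 136×10³ × 280 = 38080000 N·mm.
Critical point at (x, y) = (85, 167.5) from centroid. f_tx = M·y/J = 574.3 N/mm; f_ty = M·x/J = 291.4 N/mm.
Resultant f_max = √[f_tx² + (f_v + f_ty)²] = √[574.3² + (203 + 291.4)²] = 757.8 N/mm.
Capacity per unit length: φr_n = 0.75 × 0.6 × 620 × (0.707 × 6) = 1184 N/mm.
757.8 ≤ 1184 → adequate.

f_max ≈ 758 N/mm; adequate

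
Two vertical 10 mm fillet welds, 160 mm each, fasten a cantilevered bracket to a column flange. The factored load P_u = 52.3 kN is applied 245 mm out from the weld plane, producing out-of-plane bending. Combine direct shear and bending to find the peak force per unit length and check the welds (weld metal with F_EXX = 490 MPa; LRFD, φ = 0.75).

L_w = 2 × 160 = 320 mm; section modulus (unit throat) S = 2 × L²/6 = 8533 mm².
Direct shear f_v = P/L_w = 52.3×10³/320 = 163.4 N/mm.
Moment M = P × e = 52.3×10³ × 245 = 12814000 N·mm; bending f_b = M/S = 1502 N/mm.
f_max = √(f_v² + f_b²) = √(163.4² + 1502²) = 1510 N/mm.
φr_n = 0.75 × 0.6 × 490 × (0.707 × 10) = 1559 N/mm → adequate.

f_max ≈ 1510 N/mm; adequate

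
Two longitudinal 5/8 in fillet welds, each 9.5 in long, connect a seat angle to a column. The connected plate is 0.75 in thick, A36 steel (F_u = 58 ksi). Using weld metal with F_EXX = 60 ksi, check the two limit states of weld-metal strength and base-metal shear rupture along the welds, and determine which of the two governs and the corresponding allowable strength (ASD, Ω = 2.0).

t_e = 0.707 × 0.625 = 0.4419 in; L = 19 in.
Weld metal: R_n/Ω = (1/2.0) × 0.6 × 60 × 0.4419 × 19 = 151.1 kip.
Base metal (shear rupture): R_n/Ω = (1/2.0) × 0.6 × 58 × 0.75 × 19 = 247.9 kip.
Governing: weld metal.

R_n/Ω ≈ 151 kip (weld metal governs)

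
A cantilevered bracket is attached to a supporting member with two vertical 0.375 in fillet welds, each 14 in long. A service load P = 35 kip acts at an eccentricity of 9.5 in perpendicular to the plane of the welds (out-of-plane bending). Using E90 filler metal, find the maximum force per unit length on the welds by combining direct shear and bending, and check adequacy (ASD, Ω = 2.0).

f_max ≈ 5.24 kip/in; adequate

E90XX → F_EXX = 90 ksi.
L_w = 2 × 14 = 28 in; section modulus (unit throat) S = 2 × L²/6 = 65.33 in².
Direct shear f_v = P/L_w = 35/28 = 1.25 kip/in.
Moment M = P × e = 35 × 9.5 = 332.5 kip·in; bending f_b = M/S = 5.089 kip/in.
f_max = √(f_v² + f_b²) = √(1.25² + 5.089²) = 5.241 kip/in.
r_n/Ω = (1/2.0) × 0.6 × 90 × (0.707 × 0.375) = 7.158 kip/in → adequate.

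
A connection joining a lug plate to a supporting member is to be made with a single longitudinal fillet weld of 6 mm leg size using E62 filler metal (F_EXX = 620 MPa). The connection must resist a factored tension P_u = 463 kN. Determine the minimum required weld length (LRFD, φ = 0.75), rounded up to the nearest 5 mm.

Throat t_e = 0.707 × 6 = 4.242 mm.
φr_n = 0.75 × 0.6 × 620 × 4.242 × 10⁻³ = 1.184 kN/mm.
L_req = P_u / φr_n = 463 / 1.184 = 391.2 mm total.
Round up → use L = 395 mm.

L = 395 mm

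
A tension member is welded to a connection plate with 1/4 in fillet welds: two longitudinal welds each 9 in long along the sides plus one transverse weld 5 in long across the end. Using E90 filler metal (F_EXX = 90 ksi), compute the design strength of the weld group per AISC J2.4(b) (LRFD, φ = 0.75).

φR_n ≈ 165 kips

t_e = 0.707 × 0.25 = 0.1767 in.
R_nwl = 0.6 × 90 × 0.1767 × 18 = 171.8 kips (longitudinal, 2 welds).
R_nwt = 0.6 × 90 × 0.1767 × 5 = 47.72 kips (transverse, base value).
(i) R_nwl + R_nwt = 219.5 kips; (ii) 0.85 R_nwl + 1.5 R_nwt = 217.6 kips.
R_n = max = 219.5 kips [governs: (i)]; φR_n = 164.6 kips.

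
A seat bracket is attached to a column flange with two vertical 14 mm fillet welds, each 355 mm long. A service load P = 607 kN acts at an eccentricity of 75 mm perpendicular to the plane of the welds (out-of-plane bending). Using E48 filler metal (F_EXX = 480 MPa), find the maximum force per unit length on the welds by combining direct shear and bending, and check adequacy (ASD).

f_max ≈ 1380 N/mm; adequate

L_w = 2 × 355 = 710 mm; section modulus (unit throat) S = 2 × L²/6 = 42010 mm².
Direct shear f_v = P/L_w = 607×10³/710 = 854.9 N/mm.
Moment M = P × e = 607×10³ × 75 = 45525000 N·mm; bending f_b = M/S = 1084 N/mm.
f_max = √(f_v² + f_b²) = √(854.9² + 1084²) = 1380 N/mm.
r_n/Ω = (1/2.0) × 0.6 × 480 × (0.707 × 14) = 1425 N/mm → adequate.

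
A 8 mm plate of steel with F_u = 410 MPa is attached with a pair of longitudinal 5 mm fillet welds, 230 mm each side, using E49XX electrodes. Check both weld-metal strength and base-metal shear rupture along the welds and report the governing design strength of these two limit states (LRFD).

E49XX → F_EXX = 490 MPa.
t_e = 0.707 × 5 = 3.535 mm; L = 460 mm.
Weld metal: φR_n = 0.75 × 0.6 × 490 × 3.535 × 460 × 10⁻³ = 358.6 kN.
Base metal (shear rupture): φR_n = 0.75 × 0.6 × 410 × 8 × 460 × 10⁻³ = 679 kN.
Governing: weld metal.

φR_n ≈ 359 kN (weld metal governs)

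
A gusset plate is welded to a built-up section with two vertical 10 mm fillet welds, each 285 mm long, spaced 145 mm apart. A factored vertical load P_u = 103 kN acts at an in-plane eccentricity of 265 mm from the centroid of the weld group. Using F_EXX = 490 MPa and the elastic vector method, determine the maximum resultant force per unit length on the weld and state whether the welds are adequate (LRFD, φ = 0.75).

f_max ≈ 736 N/mm; adequate

Total weld length L_w = 570 mm. Treat welds as unit-width lines.
Polar moment about centroid: J = 2[d³/12 + d(b/2)²] = 2[285³/12 + 285×72.5²] = 6854000 mm³.
Direct shear f_v = P/L_w = 103×10³ / 570 = 180.7 N/mm (vertical).
Torsion M = P·e = 103×10³ × 265 = 27295000 N·mm.
Critical point at (x, y) = (72.5, 142.5) from centroid. f_tx = M·y/J = 567.5 N/mm; f_ty = M·x/J = 288.7 N/mm.
Resultant f_max = √[f_tx² + (f_v + f_ty)²] = √[567.5² + (180.7 + 288.7)²] = 736.5 N/mm.
Capacity per unit length: φr_n = 0.75 × 0.6 × 490 × (0.707 × 10) = 1559 N/mm.
736.5 ≤ 1559 → adequate.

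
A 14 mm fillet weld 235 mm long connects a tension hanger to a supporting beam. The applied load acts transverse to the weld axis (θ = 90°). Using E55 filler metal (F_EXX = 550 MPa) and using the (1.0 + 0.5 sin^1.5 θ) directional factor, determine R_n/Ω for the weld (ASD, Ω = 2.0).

R_n/Ω ≈ 576 kN

t_e = 0.707 × 14 = 9.898 mm; A_we = 9.898 × 235 = 2326 mm².
Directional factor: 1.0 + 0.5 sin^1.5(90°) = 1.5.
F_nw = 0.6 × 550 × 1.5 = 495 MPa.
R_n/Ω = (495 × 2326) / 2.0 × 10⁻³ = 575.7 kN.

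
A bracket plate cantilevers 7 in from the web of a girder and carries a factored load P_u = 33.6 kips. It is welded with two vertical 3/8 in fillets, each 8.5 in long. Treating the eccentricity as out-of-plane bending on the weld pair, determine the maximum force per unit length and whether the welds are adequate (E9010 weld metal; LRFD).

E90XX → F_EXX = 90 ksi.
L_w = 2 × 8.5 = 17 in; section modulus (unit throat) S = 2 × L²/6 = 24.08 in².
Direct shear f_v = P/L_w = 33.6/17 = 1.976 kip/in.
Moment M = P × e = 33.6 × 7 = 235.2 kip·in; bending f_b = M/S = 9.766 kip/in.
f_max = √(f_v² + f_b²) = √(1.976² + 9.766²) = 9.964 kip/in.
φr_n = 0.75 × 0.6 × 90 × (0.707 × 0.375) = 10.74 kip/in → adequate.

f_max ≈ 9.96 kip/in; adequate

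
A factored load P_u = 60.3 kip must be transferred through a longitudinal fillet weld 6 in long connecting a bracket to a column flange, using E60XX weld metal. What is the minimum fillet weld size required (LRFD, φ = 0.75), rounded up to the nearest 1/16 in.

E60XX → F_EXX = 60 ksi.
Total weld length L = 6 in.
Required throat t_e = P_u / (φ × 0.6 F_EXX × L) = 60.3 / (0.75 × 0.6 × 60 × 6) = 0.3722 in.
Required leg w = t_e / 0.707 = 0.5265 in → use 9/16 in.

w = 9/16 in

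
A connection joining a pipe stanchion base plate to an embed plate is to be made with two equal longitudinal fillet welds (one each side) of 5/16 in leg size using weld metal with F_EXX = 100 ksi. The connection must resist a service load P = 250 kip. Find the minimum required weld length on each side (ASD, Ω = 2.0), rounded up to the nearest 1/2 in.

Throat t_e = 0.707 × 0.3125 = 0.2209 in.
r_n/Ω = (0.6 × 100 × 0.2209) / 2.0 = 6.628 kip/in.
L_req = P / (r_n/Ω) = 250 / 6.628 = 37.72 in total.
Per side: 37.72 / 2 = 18.86 in.
Round up → use L = 19 in on each side.

L = 19 in on each side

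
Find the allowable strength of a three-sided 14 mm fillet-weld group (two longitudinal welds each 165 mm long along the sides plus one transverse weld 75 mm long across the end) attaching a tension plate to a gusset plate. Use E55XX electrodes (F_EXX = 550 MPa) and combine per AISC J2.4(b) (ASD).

R_n/Ω ≈ 661 kN

t_e = 0.707 × 14 = 9.898 mm.
R_nwl = 0.6 × 550 × 9.898 × 330 × 10⁻³ = 1078 kN (longitudinal, 2 welds).
R_nwt = 0.6 × 550 × 9.898 × 75 × 10⁻³ = 245 kN (transverse, base value).
(i) R_nwl + R_nwt = 1323 kN; (ii) 0.85 R_nwl + 1.5 R_nwt = 1284 kN.
R_n = max = 1323 kN [governs: (i)]; R_n/Ω = 661.4 kN.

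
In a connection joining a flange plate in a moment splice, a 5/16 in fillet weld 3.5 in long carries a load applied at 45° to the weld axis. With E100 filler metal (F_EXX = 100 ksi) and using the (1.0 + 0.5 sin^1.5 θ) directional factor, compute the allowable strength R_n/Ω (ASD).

R_n/Ω ≈ 30.1 kip

t_e = 0.707 × 0.3125 = 0.2209 in; A_we = 0.2209 × 3.5 = 0.7733 in².
Directional factor: 1.0 + 0.5 sin^1.5(45°) = 1.297.
F_nw = 0.6 × 100 × 1.297 = 77.84 ksi.
R_n/Ω = (77.84 × 0.7733) / 2.0 = 30.1 kip.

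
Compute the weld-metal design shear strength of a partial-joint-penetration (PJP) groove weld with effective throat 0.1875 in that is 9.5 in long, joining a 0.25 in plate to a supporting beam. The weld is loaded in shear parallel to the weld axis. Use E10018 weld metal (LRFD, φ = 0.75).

E100XX → F_EXX = 100 ksi.
Effective throat (given) t_e = 0.1875 in.
A_we = 0.1875 × 9.5 = 1.781 in².
F_nw = 0.6 F_EXX = 60 ksi.
φR_n = 0.75 × 60 × 1.781 = 80.16 kip.

φR_n ≈ 80.2 kip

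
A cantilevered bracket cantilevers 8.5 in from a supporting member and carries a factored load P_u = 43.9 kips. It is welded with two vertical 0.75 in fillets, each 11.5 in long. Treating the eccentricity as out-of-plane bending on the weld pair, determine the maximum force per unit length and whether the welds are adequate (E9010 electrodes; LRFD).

f_max ≈ 8.68 kip/in; adequate

E90XX → F_EXX = 90 ksi.
L_w = 2 × 11.5 = 23 in; section modulus (unit throat) S = 2 × L²/6 = 44.08 in².
Direct shear f_v = P/L_w = 43.9/23 = 1.909 kip/in.
Moment M = P × e = 43.9 × 8.5 = 373.15 kip·in; bending f_b = M/S = 8.465 kip/in.
f_max = √(f_v² + f_b²) = √(1.909² + 8.465²) = 8.677 kip/in.
φr_n = 0.75 × 0.6 × 90 × (0.707 × 0.75) = 21.48 kip/in → adequate.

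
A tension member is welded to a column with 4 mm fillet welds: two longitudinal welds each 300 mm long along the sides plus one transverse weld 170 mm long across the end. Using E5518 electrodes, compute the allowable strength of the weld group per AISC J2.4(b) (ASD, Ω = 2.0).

E55XX → F_EXX = 550 MPa.
t_e = 0.707 × 4 = 2.828 mm.
R_nwl = 0.6 × 550 × 2.828 × 600 × 10⁻³ = 559.9 kN (longitudinal, 2 welds).
R_nwt = 0.6 × 550 × 2.828 × 170 × 10⁻³ = 158.7 kN (transverse, base value).
(i) R_nwl + R_nwt = 718.6 kN; (ii) 0.85 R_nwl + 1.5 R_nwt = 713.9 kN.
R_n = max = 718.6 kN [governs: (i)]; R_n/Ω = 359.3 kN.

R_n/Ω ≈ 359 kN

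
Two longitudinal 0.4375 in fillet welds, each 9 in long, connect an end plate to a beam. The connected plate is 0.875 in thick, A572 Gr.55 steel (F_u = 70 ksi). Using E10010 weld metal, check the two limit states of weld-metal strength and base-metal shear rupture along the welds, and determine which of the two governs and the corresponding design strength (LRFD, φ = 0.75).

E100XX → F_EXX = 100 ksi.
t_e = 0.707 × 0.4375 = 0.3093 in; L = 18 in.
Weld metal: φR_n = 0.75 × 0.6 × 100 × 0.3093 × 18 = 250.5 kip.
Base metal (shear rupture): φR_n = 0.75 × 0.6 × 70 × 0.875 × 18 = 496.1 kip.
Governing: weld metal.

φR_n ≈ 251 kip (weld metal governs)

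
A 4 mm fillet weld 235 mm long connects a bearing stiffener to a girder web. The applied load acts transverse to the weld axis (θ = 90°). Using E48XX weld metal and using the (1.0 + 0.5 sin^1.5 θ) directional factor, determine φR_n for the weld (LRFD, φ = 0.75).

φR_n ≈ 215 kN

E48XX → F_EXX = 480 MPa.
t_e = 0.707 × 4 = 2.828 mm; A_we = 2.828 × 235 = 664.6 mm².
Directional factor: 1.0 + 0.5 sin^1.5(90°) = 1.5.
F_nw = 0.6 × 480 × 1.5 = 432 MPa.
φR_n = 0.75 × 432 × 664.6 × 10⁻³ = 215.3 kN.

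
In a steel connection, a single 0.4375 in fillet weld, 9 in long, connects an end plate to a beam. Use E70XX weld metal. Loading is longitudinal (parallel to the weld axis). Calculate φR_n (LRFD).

E70XX → F_EXX = 70 ksi.
Effective throat t_e = 0.707 × 0.4375 = 0.3093 in.
Total length L = 9 in; A_we = 0.3093 × 9 = 2.784 in².
F_nw = 0.6 F_EXX = 0.6 × 70 = 42 ksi.
φR_n = 0.75 × 42 × 2.784 = 87.69 kips.

φR_n ≈ 87.7 kips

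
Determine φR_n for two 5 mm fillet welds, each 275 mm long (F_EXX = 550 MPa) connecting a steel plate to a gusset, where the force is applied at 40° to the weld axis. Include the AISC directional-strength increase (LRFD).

φR_n ≈ 605 kN

t_e = 0.707 × 5 = 3.535 mm; A_we = 3.535 × 550 = 1944 mm².
Directional factor: 1.0 + 0.5 sin^1.5(40°) = 1.258.
F_nw = 0.6 × 550 × 1.258 = 415 MPa.
φR_n = 0.75 × 415 × 1944 × 10⁻³ = 605.2 kN.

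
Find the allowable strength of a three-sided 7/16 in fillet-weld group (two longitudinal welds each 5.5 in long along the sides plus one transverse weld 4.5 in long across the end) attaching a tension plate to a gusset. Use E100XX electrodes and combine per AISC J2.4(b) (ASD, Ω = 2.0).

E100XX → F_EXX = 100 ksi.
t_e = 0.707 × 0.4375 = 0.3093 in.
R_nwl = 0.6 × 100 × 0.3093 × 11 = 204.1 kip (longitudinal, 2 welds).
R_nwt = 0.6 × 100 × 0.3093 × 4.5 = 83.51 kip (transverse, base value).
(i) R_nwl + R_nwt = 287.7 kip; (ii) 0.85 R_nwl + 1.5 R_nwt = 298.8 kip.
R_n = max = 298.8 kip [governs: (ii)]; R_n/Ω = 149.4 kip.

R_n/Ω ≈ 149 kip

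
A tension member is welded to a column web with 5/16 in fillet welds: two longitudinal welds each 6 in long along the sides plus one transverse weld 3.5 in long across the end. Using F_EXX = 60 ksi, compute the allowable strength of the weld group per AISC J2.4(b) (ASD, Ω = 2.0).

t_e = 0.707 × 0.3125 = 0.2209 in.
R_nwl = 0.6 × 60 × 0.2209 × 12 = 95.44 kip (longitudinal, 2 welds).
R_nwt = 0.6 × 60 × 0.2209 × 3.5 = 27.84 kip (transverse, base value).
(i) R_nwl + R_nwt = 123.3 kip; (ii) 0.85 R_nwl + 1.5 R_nwt = 122.9 kip.
R_n = max = 123.3 kip [governs: (i)]; R_n/Ω = 61.64 kip.

R_n/Ω ≈ 61.6 kip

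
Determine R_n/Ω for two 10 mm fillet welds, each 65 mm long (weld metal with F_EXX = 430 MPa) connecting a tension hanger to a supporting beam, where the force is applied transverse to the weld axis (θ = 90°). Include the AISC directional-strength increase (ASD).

t_e = 0.707 × 10 = 7.07 mm; A_we = 7.07 × 130 = 919.1 mm².
Directional factor: 1.0 + 0.5 sin^1.5(90°) = 1.5.
F_nw = 0.6 × 430 × 1.5 = 387 MPa.
R_n/Ω = (387 × 919.1) / 2.0 × 10⁻³ = 177.8 kN.

R_n/Ω ≈ 178 kN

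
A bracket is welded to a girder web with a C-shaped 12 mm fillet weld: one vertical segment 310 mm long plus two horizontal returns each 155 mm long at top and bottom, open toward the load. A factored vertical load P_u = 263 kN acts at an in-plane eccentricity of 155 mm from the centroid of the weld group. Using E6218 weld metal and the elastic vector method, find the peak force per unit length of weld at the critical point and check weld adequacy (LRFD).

f_max ≈ 1000 N/mm; adequate

E62XX → F_EXX = 620 MPa.
Total weld length L_w = 620 mm. Treat welds as unit-width lines.
Centroid: x̄ = 2×155×77.5 / 620 = 38.75 mm from the vertical weld.
Polar moment about centroid: J = I_x + I_y = [310³/12 + 2×155×155²] + [310×38.75² + 2(155³/12 + 155×38.75²)] = 11480000 mm³.
Direct shear f_v = P/L_w = 263×10³ / 620 = 424.2 N/mm (vertical).
Torsion M = P·e = 263×10³ × 155 = 40765000 N·mm.
Critical point at (x, y) = (116.2, 155) from centroid. f_tx = M·y/J = 550.3 N/mm; f_ty = M·x/J = 412.7 N/mm.
Resultant f_max = √[f_tx² + (f_v + f_ty)²] = √[550.3² + (424.2 + 412.7)²] = 1002 N/mm.
Capacity per unit length: φr_n = 0.75 × 0.6 × 620 × (0.707 × 12) = 2367 N/mm.
1002 ≤ 2367 → adequate.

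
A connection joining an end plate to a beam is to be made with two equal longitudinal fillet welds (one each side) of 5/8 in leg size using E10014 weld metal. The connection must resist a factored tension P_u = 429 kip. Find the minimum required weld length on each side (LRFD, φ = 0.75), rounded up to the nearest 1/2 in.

L = 11 in on each side

E100XX → F_EXX = 100 ksi.
Throat t_e = 0.707 × 0.625 = 0.4419 in.
φr_n = 0.75 × 0.6 × 100 × 0.4419 = 19.88 kip/in.
L_req = P_u / φr_n = 429 / 19.88 = 21.57 in total.
Per side: 21.57 / 2 = 10.79 in.
Round up → use L = 11 in on each side.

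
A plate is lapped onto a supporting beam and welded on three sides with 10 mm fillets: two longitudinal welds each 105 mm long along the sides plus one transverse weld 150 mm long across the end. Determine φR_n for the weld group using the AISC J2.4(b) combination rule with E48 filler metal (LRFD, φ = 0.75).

φR_n ≈ 616 kN

E48XX → F_EXX = 480 MPa.
t_e = 0.707 × 10 = 7.07 mm.
R_nwl = 0.6 × 480 × 7.07 × 210 × 10⁻³ = 427.6 kN (longitudinal, 2 welds).
R_nwt = 0.6 × 480 × 7.07 × 150 × 10⁻³ = 305.4 kN (transverse, base value).
(i) R_nwl + R_nwt = 733 kN; (ii) 0.85 R_nwl + 1.5 R_nwt = 821.6 kN.
R_n = max = 821.6 kN [governs: (ii)]; φR_n = 616.2 kN.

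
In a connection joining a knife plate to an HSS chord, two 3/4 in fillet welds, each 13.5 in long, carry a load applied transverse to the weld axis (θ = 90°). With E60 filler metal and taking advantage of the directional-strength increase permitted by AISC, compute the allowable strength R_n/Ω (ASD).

E60XX → F_EXX = 60 ksi.
t_e = 0.707 × 0.75 = 0.5302 in; A_we = 0.5302 × 27 = 14.32 in².
Directional factor: 1.0 + 0.5 sin^1.5(90°) = 1.5.
F_nw = 0.6 × 60 × 1.5 = 54 ksi.
R_n/Ω = (54 × 14.32) / 2.0 = 386.6 kips.

R_n/Ω ≈ 387 kips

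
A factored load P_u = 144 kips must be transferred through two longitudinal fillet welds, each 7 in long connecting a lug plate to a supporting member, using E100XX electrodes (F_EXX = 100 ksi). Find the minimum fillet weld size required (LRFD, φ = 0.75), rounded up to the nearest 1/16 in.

Total weld length L = 14 in.
Required throat t_e = P_u / (φ × 0.6 F_EXX × L) = 144 / (0.75 × 0.6 × 100 × 14) = 0.2286 in.
Required leg w = t_e / 0.707 = 0.3233 in → use 3/8 in.

w = 3/8 in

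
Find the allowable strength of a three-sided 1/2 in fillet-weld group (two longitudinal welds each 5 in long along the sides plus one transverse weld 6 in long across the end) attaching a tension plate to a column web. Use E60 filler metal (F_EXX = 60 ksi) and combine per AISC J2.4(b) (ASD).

t_e = 0.707 × 0.5 = 0.3535 in.
R_nwl = 0.6 × 60 × 0.3535 × 10 = 127.3 kip (longitudinal, 2 welds).
R_nwt = 0.6 × 60 × 0.3535 × 6 = 76.36 kip (transverse, base value).
(i) R_nwl + R_nwt = 203.6 kip; (ii) 0.85 R_nwl + 1.5 R_nwt = 222.7 kip.
R_n = max = 222.7 kip [governs: (ii)]; R_n/Ω = 111.4 kip.

R_n/Ω ≈ 111 kip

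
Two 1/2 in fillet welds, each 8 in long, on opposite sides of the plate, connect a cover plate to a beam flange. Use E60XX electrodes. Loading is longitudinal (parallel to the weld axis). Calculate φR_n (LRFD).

φR_n ≈ 153 kip

E60XX → F_EXX = 60 ksi.
Effective throat t_e = 0.707 × 0.5 = 0.3535 in.
Total length L = 16 in; A_we = 0.3535 × 16 = 5.656 in².
F_nw = 0.6 F_EXX = 0.6 × 60 = 36 ksi.
φR_n = 0.75 × 36 × 5.656 = 152.7 kip.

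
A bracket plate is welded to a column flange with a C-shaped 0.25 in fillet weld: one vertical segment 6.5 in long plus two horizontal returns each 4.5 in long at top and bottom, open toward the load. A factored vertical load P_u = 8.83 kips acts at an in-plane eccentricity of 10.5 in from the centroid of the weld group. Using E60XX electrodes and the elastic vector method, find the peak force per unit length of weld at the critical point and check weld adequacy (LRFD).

E60XX → F_EXX = 60 ksi.
Total weld length L_w = 15.5 in. Treat welds as unit-width lines.
Centroid: x̄ = 2×4.5×2.25 / 15.5 = 1.306 in from the vertical weld.
Polar moment about centroid: J = I_x + I_y = [6.5³/12 + 2×4.5×3.25²] + [6.5×1.306² + 2(4.5³/12 + 4.5×0.9435²)] = 152.2 in³.
Direct shear f_v = P/L_w = 8.83 / 15.5 = 0.5697 kip/in (vertical).
Torsion M = P·e = 8.83 × 10.5 = 92.715 kip·in.
Critical point at (x, y) = (3.194, 3.25) from centroid. f_tx = M·y/J = 1.979 kip/in; f_ty = M·x/J = 1.945 kip/in.
Resultant f_max = √[f_tx² + (f_v + f_ty)²] = √[1.979² + (0.5697 + 1.945)²] = 3.2 kip/in.
Capacity per unit length: φr_n = 0.75 × 0.6 × 60 × (0.707 × 0.25) = 4.772 kip/in.
3.2 ≤ 4.772 → adequate.

f_max ≈ 3.2 kip/in; adequate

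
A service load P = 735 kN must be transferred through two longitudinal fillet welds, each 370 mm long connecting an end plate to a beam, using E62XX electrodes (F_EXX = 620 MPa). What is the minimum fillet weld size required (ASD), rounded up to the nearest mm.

Total weld length L = 740 mm.
Required throat t_e = P × Ω / (0.6 F_EXX × L) = 735 × 2.0 / (0.6 × 620 × 740 × 10⁻³) = 5.34 mm.
Required leg w = t_e / 0.707 = 7.553 mm → use 8 mm.

w = 8 mm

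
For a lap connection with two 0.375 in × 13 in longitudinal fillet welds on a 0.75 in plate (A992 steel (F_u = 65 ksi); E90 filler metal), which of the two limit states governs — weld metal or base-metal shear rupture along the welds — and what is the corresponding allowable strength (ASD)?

E90XX → F_EXX = 90 ksi.
t_e = 0.707 × 0.375 = 0.2651 in; L = 26 in.
Weld metal: R_n/Ω = (1/2.0) × 0.6 × 90 × 0.2651 × 26 = 186.1 kip.
Base metal (shear rupture): R_n/Ω = (1/2.0) × 0.6 × 65 × 0.75 × 26 = 380.2 kip.
Governing: weld metal.

R_n/Ω ≈ 186 kip (weld metal governs)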